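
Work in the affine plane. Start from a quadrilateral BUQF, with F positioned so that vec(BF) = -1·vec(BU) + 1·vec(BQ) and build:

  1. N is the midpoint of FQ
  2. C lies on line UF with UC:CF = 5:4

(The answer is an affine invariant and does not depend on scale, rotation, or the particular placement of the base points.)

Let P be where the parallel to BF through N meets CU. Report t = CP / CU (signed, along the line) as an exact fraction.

t = 1/10

Assign B = (0, 0), U = (1, 0), Q = (0, 1), F = (-1, 1) — the answer is frame-independent, so this choice is without loss of generality.
1. N is the midpoint of FQ ⇒ N = (-1/2, 1)
2. C lies on line UF with UC:CF = 5:4 ⇒ C = (-1/9, 5/9)
through N parallel to BF: direction (-1, 1); meets CU at P = (0, 1/2)
P = C + t·(U−C) with t = 1/10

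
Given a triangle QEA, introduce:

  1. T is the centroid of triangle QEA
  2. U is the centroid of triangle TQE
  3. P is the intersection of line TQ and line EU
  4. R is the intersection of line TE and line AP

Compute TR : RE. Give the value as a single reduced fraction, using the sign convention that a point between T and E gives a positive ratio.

Work in coordinates with Q = (0, 0), E = (1, 0), A = (0, 1).
1. T is the centroid of triangle QEA ⇒ T = (1/3, 1/3)
2. U is the centroid of triangle TQE ⇒ U = (4/9, 1/9)
3. P is the intersection of line TQ and line EU ⇒ P = (1/6, 1/6)
4. R is the intersection of line TE and line AP ⇒ R = (1/9, 4/9)
R = T + t·(E−T) with t = -1/3, so TR:RE = t:(1−t) = -1/3:4/3

TR:RE = -1/4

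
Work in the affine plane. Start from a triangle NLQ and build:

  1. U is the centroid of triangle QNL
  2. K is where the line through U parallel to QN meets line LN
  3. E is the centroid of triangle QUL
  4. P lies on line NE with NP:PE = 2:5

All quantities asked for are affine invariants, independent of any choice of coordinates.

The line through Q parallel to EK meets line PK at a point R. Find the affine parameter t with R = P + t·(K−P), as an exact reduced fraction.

Work in coordinates with N = (0, 0), L = (1, 0), Q = (0, 1).
1. U is the centroid of triangle QNL ⇒ U = (1/3, 1/3)
2. K is where the line through U parallel to QN meets line LN ⇒ K = (1/3, 0)
3. E is the centroid of triangle QUL ⇒ E = (4/9, 4/9)
4. P lies on line NE with NP:PE = 2:5 ⇒ P = (8/63, 8/63)
through Q parallel to EK: direction (-1/9, -4/9); meets PK at R = (-31/180, 14/45)
R = P + t·(K−P) with t = -29/20

t = -29/20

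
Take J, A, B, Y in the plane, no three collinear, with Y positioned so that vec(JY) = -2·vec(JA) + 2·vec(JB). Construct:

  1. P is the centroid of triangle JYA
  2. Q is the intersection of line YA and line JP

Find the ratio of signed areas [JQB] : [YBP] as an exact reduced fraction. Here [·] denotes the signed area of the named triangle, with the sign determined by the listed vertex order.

Assign J = (0, 0), A = (1, 0), B = (0, 1), Y = (-2, 2) — the answer is frame-independent, so this choice is without loss of generality.
1. P is the centroid of triangle JYA ⇒ P = (-1/3, 2/3)
2. Q is the intersection of line YA and line JP ⇒ Q = (-1/2, 1)
2·[JQB] = -1/2, 2·[YBP] = -1
[JQB]:[YBP] = -1/2:-1 = 1/2

[JQB]:[YBP] = 1/2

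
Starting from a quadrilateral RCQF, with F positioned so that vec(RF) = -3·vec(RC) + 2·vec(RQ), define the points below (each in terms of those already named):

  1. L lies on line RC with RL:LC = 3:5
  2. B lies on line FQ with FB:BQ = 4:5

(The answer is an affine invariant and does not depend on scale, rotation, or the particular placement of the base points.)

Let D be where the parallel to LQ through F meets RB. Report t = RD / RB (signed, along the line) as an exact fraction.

t = 27/13

Work in coordinates with R = (0, 0), C = (1, 0), Q = (0, 1), F = (-3, 2).
1. L lies on line RC with RL:LC = 3:5 ⇒ L = (3/8, 0)
2. B lies on line FQ with FB:BQ = 4:5 ⇒ B = (-5/3, 14/9)
through F parallel to LQ: direction (-3/8, 1); meets RB at D = (-45/13, 42/13)
D = R + t·(B−R) with t = 27/13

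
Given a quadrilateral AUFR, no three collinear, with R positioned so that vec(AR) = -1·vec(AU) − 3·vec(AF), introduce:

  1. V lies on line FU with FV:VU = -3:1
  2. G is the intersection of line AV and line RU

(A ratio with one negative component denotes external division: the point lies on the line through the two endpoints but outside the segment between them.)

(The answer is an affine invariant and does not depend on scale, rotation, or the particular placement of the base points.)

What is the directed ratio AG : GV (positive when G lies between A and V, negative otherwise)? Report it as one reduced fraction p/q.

Set A = (0, 0), U = (1, 0), F = (0, 1), R = (-1, -3); any affine frame gives the same invariant.
1. V lies on line FU with FV:VU = -3:1 ⇒ V = (3/2, -1/2)
2. G is the intersection of line AV and line RU ⇒ G = (9/11, -3/11)
G = A + t·(V−A) with t = 6/11, so AG:GV = t:(1−t) = 6/11:5/11

AG:GV = 6/5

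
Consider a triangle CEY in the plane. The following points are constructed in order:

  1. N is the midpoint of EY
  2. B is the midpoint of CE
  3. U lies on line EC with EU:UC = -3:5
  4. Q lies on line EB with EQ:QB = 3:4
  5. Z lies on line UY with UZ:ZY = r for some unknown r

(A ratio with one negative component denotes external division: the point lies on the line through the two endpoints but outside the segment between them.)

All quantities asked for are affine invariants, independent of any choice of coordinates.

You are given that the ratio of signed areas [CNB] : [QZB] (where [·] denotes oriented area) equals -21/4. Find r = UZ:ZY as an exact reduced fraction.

r = 1/5

Choose coordinates C = (0, 0), E = (1, 0), Y = (0, 1).
1. N is the midpoint of EY ⇒ N = (1/2, 1/2)
2. B is the midpoint of CE ⇒ B = (1/2, 0)
3. U lies on line EC with EU:UC = -3:5 ⇒ U = (5/2, 0)
4. Q lies on line EB with EQ:QB = 3:4 ⇒ Q = (11/14, 0)
5. With UZ:ZY = r, write λ = r/(r+1) so Z = U + λ·(Y−U); Z is affine-linear in λ
Every point depending on Z is an affine combination of Z and λ-independent points, so each such coordinate is linear in λ; the λ² term in each signed area is a multiple of (Y−U)×(Y−U) = 0, so 2·[CNB] and 2·[QZB] are each linear in λ. Evaluating at λ=0 and λ=1:
  2·[CNB] = -1/4,   2·[QZB] = 2/7·λ
So [CNB]:[QZB] = (-1/4) / (2/7·λ). Setting this equal to -21/4:
  -1/4 = -21/4·(2/7·λ)  ⇒  λ = 1/6
Then r = λ/(1−λ) = (1/6)/(5/6) = 1/5. Check: with r = 1/5, Z = (25/12, 1/6) and [CNB]:[QZB] = -21/4 as required.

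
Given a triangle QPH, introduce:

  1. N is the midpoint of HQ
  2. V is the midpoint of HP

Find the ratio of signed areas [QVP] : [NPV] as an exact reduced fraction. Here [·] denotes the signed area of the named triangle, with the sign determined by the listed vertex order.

Set Q = (0, 0), P = (1, 0), H = (0, 1); any affine frame gives the same invariant.
1. N is the midpoint of HQ ⇒ N = (0, 1/2)
2. V is the midpoint of HP ⇒ V = (1/2, 1/2)
2·[QVP] = -1/2, 2·[NPV] = 1/4
[QVP]:[NPV] = -1/2:1/4 = -2

[QVP]:[NPV] = -2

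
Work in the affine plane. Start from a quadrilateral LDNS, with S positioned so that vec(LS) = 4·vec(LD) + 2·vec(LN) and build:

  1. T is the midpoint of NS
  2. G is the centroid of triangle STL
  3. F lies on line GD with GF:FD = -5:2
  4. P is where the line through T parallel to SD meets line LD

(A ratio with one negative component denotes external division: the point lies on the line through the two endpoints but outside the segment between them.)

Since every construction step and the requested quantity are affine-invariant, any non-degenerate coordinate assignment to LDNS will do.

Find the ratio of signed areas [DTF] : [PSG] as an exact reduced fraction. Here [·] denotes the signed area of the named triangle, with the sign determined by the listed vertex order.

[DTF]:[PSG] = 16/33

Choose coordinates L = (0, 0), D = (1, 0), N = (0, 1), S = (4, 2).
1. T is the midpoint of NS ⇒ T = (2, 3/2)
2. G is the centroid of triangle STL ⇒ G = (2, 7/6)
3. F lies on line GD with GF:FD = -5:2 ⇒ F = (1/3, -7/9)
4. P is where the line through T parallel to SD meets line LD ⇒ P = (-1/4, 0)
2·[DTF] = 2/9, 2·[PSG] = 11/24
[DTF]:[PSG] = 2/9:11/24 = 16/33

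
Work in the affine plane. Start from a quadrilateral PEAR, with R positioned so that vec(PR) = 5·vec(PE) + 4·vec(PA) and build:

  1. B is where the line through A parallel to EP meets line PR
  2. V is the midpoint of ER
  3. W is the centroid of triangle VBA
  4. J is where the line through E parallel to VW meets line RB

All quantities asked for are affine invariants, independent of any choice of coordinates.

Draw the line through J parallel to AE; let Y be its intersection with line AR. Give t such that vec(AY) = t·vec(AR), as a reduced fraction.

t = -3/8

Assign P = (0, 0), E = (1, 0), A = (0, 1), R = (5, 4) — the answer is frame-independent, so this choice is without loss of generality.
1. B is where the line through A parallel to EP meets line PR ⇒ B = (5/4, 1)
2. V is the midpoint of ER ⇒ V = (3, 2)
3. W is the centroid of triangle VBA ⇒ W = (17/12, 4/3)
4. J is where the line through E parallel to VW meets line RB ⇒ J = (-10/9, -8/9)
through J parallel to AE: direction (1, -1); meets AR at Y = (-15/8, -1/8)
Y = A + t·(R−A) with t = -3/8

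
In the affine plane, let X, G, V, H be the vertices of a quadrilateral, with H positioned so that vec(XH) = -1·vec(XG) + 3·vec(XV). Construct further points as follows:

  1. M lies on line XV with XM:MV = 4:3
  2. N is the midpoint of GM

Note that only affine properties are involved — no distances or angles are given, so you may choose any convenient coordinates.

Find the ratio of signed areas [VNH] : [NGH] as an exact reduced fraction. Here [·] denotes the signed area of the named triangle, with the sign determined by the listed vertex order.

Set X = (0, 0), G = (1, 0), V = (0, 1), H = (-1, 3); any affine frame gives the same invariant.
1. M lies on line XV with XM:MV = 4:3 ⇒ M = (0, 4/7)
2. N is the midpoint of GM ⇒ N = (1/2, 2/7)
2·[VNH] = 2/7, 2·[NGH] = 13/14
[VNH]:[NGH] = 2/7:13/14 = 4/13

[VNH]:[NGH] = 4/13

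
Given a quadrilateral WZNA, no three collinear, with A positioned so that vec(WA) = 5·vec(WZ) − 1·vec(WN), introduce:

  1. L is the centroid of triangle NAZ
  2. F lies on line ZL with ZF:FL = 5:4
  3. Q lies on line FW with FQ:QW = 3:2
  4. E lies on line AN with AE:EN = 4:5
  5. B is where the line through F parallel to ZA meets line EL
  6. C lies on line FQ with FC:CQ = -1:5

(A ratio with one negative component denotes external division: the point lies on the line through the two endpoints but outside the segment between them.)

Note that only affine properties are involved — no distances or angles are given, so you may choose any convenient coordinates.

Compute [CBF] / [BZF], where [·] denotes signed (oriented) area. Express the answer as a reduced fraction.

[CBF]:[BZF] = 21/50

Choose coordinates W = (0, 0), Z = (1, 0), N = (0, 1), A = (5, -1).
1. L is the centroid of triangle NAZ ⇒ L = (2, 0)
2. F lies on line ZL with ZF:FL = 5:4 ⇒ F = (14/9, 0)
3. Q lies on line FW with FQ:QW = 3:2 ⇒ Q = (28/45, 0)
4. E lies on line AN with AE:EN = 4:5 ⇒ E = (25/9, -1/9)
5. B is where the line through F parallel to ZA meets line EL ⇒ B = (26/27, 4/27)
6. C lies on line FQ with FC:CQ = -1:5 ⇒ C = (161/90, 0)
2·[CBF] = 14/405, 2·[BZF] = 20/243
[CBF]:[BZF] = 14/405:20/243 = 21/50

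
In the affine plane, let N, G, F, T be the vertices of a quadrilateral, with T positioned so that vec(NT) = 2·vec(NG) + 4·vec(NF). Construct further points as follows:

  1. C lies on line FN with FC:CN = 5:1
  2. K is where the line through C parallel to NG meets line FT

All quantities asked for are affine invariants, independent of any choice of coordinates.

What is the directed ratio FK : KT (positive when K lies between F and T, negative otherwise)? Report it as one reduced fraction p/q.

FK:KT = -5/23

Choose coordinates N = (0, 0), G = (1, 0), F = (0, 1), T = (2, 4).
1. C lies on line FN with FC:CN = 5:1 ⇒ C = (0, 1/6)
2. K is where the line through C parallel to NG meets line FT ⇒ K = (-5/9, 1/6)
K = F + t·(T−F) with t = -5/18, so FK:KT = t:(1−t) = -5/18:23/18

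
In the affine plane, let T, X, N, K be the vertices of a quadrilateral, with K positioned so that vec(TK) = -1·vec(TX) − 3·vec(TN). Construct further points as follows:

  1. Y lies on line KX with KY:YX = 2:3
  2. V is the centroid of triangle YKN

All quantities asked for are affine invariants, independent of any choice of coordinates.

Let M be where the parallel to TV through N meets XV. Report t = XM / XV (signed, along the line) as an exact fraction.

t = 25/19

Work in coordinates with T = (0, 0), X = (1, 0), N = (0, 1), K = (-1, -3).
1. Y lies on line KX with KY:YX = 2:3 ⇒ Y = (-1/5, -9/5)
2. V is the centroid of triangle YKN ⇒ V = (-2/5, -19/15)
through N parallel to TV: direction (-2/5, -19/15); meets XV at M = (-16/19, -5/3)
M = X + t·(V−X) with t = 25/19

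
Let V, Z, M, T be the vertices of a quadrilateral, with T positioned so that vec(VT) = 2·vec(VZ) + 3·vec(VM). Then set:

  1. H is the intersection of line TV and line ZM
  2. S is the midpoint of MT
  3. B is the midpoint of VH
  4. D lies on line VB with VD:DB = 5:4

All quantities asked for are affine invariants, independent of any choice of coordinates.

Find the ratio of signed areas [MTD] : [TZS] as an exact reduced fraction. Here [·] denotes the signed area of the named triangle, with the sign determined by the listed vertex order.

Set V = (0, 0), Z = (1, 0), M = (0, 1), T = (2, 3); any affine frame gives the same invariant.
1. H is the intersection of line TV and line ZM ⇒ H = (2/5, 3/5)
2. S is the midpoint of MT ⇒ S = (1, 2)
3. B is the midpoint of VH ⇒ B = (1/5, 3/10)
4. D lies on line VB with VD:DB = 5:4 ⇒ D = (1/9, 1/6)
2·[MTD] = -17/9, 2·[TZS] = -2
[MTD]:[TZS] = -17/9:-2 = 17/18

[MTD]:[TZS] = 17/18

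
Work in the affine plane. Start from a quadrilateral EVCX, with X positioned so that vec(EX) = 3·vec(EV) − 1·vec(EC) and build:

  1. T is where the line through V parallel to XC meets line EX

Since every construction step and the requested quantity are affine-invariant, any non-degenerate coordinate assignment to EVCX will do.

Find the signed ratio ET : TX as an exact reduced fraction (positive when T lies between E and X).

Work in coordinates with E = (0, 0), V = (1, 0), C = (0, 1), X = (3, -1).
1. T is where the line through V parallel to XC meets line EX ⇒ T = (2, -2/3)
T = E + t·(X−E) with t = 2/3, so ET:TX = t:(1−t) = 2/3:1/3

ET:TX = 2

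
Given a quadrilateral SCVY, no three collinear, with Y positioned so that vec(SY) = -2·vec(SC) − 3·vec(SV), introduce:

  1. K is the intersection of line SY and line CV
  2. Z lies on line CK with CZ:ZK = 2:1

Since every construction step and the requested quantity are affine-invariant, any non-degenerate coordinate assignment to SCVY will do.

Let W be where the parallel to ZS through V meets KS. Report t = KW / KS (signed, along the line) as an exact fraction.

t = -2

Choose coordinates S = (0, 0), C = (1, 0), V = (0, 1), Y = (-2, -3).
1. K is the intersection of line SY and line CV ⇒ K = (2/5, 3/5)
2. Z lies on line CK with CZ:ZK = 2:1 ⇒ Z = (3/5, 2/5)
through V parallel to ZS: direction (-3/5, -2/5); meets KS at W = (6/5, 9/5)
W = K + t·(S−K) with t = -2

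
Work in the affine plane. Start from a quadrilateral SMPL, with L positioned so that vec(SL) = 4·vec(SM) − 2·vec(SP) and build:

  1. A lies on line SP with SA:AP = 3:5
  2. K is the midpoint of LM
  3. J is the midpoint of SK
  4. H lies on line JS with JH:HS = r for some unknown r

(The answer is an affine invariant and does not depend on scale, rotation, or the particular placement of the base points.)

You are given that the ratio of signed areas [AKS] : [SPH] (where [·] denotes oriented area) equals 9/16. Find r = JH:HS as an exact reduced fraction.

Assign S = (0, 0), M = (1, 0), P = (0, 1), L = (4, -2) — the answer is frame-independent, so this choice is without loss of generality.
1. A lies on line SP with SA:AP = 3:5 ⇒ A = (0, 3/8)
2. K is the midpoint of LM ⇒ K = (5/2, -1)
3. J is the midpoint of SK ⇒ J = (5/4, -1/2)
4. With JH:HS = r, write λ = r/(r+1) so H = J + λ·(S−J); H is affine-linear in λ
Every point depending on H is an affine combination of H and λ-independent points, so each such coordinate is linear in λ; the λ² term in each signed area is a multiple of (S−J)×(S−J) = 0, so 2·[AKS] and 2·[SPH] are each linear in λ. Evaluating at λ=0 and λ=1:
  2·[AKS] = -15/16,   2·[SPH] = 5/4·λ − 5/4
So [AKS]:[SPH] = (-15/16) / (5/4·λ − 5/4). Setting this equal to 9/16:
  -15/16 = 9/16·(5/4·λ − 5/4)  ⇒  λ = -1/3
Then r = λ/(1−λ) = (-1/3)/(4/3) = -1/4. Check: with r = -1/4, H = (5/3, -2/3) and [AKS]:[SPH] = 9/16 as required.

r = -1/4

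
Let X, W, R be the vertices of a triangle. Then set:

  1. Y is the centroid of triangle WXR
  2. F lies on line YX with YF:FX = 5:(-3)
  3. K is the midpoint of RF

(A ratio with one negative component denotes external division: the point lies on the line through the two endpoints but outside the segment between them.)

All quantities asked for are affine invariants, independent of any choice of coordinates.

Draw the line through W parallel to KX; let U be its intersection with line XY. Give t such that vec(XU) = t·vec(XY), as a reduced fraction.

Assign X = (0, 0), W = (1, 0), R = (0, 1) — the answer is frame-independent, so this choice is without loss of generality.
1. Y is the centroid of triangle WXR ⇒ Y = (1/3, 1/3)
2. F lies on line YX with YF:FX = 5:(-3) ⇒ F = (-1/2, -1/2)
3. K is the midpoint of RF ⇒ K = (-1/4, 1/4)
through W parallel to KX: direction (1/4, -1/4); meets XY at U = (1/2, 1/2)
U = X + t·(Y−X) with t = 3/2

t = 3/2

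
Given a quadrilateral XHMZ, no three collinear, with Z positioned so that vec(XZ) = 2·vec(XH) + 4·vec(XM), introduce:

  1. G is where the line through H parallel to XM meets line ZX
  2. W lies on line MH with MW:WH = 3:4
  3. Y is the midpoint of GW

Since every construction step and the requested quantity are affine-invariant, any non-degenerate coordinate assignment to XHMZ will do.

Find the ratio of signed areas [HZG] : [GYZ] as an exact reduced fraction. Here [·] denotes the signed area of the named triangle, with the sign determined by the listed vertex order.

[HZG]:[GYZ] = 14

Choose coordinates X = (0, 0), H = (1, 0), M = (0, 1), Z = (2, 4).
1. G is where the line through H parallel to XM meets line ZX ⇒ G = (1, 2)
2. W lies on line MH with MW:WH = 3:4 ⇒ W = (3/7, 4/7)
3. Y is the midpoint of GW ⇒ Y = (5/7, 9/7)
2·[HZG] = 2, 2·[GYZ] = 1/7
[HZG]:[GYZ] = 2:1/7 = 14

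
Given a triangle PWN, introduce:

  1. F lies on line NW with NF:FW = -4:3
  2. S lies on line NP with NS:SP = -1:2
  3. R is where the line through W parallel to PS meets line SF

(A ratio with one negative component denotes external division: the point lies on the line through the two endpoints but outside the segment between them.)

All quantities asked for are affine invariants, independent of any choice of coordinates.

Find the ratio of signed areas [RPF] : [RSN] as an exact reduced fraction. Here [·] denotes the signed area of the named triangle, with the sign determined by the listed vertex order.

Assign P = (0, 0), W = (1, 0), N = (0, 1) — the answer is frame-independent, so this choice is without loss of generality.
1. F lies on line NW with NF:FW = -4:3 ⇒ F = (4, -3)
2. S lies on line NP with NS:SP = -1:2 ⇒ S = (0, 2)
3. R is where the line through W parallel to PS meets line SF ⇒ R = (1, 3/4)
2·[RPF] = 6, 2·[RSN] = 1
[RPF]:[RSN] = 6:1 = 6

[RPF]:[RSN] = 6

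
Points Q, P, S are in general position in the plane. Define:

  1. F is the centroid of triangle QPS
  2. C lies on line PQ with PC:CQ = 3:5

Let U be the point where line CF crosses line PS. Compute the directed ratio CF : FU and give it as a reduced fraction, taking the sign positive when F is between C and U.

CF:FU = 1/8

Choose coordinates Q = (0, 0), P = (1, 0), S = (0, 1).
1. F is the centroid of triangle QPS ⇒ F = (1/3, 1/3)
2. C lies on line PQ with PC:CQ = 3:5 ⇒ C = (5/8, 0)
line CF meets PS at U = (-2, 3)
F = C + t·(U−C) with t = 1/9, so CF:FU = 1/9:8/9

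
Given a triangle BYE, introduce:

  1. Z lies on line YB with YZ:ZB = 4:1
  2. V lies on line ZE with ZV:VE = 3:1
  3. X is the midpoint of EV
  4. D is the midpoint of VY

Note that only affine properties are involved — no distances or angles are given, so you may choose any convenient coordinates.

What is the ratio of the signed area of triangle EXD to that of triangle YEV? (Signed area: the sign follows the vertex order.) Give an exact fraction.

Work in coordinates with B = (0, 0), Y = (1, 0), E = (0, 1).
1. Z lies on line YB with YZ:ZB = 4:1 ⇒ Z = (1/5, 0)
2. V lies on line ZE with ZV:VE = 3:1 ⇒ V = (1/20, 3/4)
3. X is the midpoint of EV ⇒ X = (1/40, 7/8)
4. D is the midpoint of VY ⇒ D = (21/40, 3/8)
2·[EXD] = 1/20, 2·[YEV] = 1/5
[EXD]:[YEV] = 1/20:1/5 = 1/4

[EXD]:[YEV] = 1/4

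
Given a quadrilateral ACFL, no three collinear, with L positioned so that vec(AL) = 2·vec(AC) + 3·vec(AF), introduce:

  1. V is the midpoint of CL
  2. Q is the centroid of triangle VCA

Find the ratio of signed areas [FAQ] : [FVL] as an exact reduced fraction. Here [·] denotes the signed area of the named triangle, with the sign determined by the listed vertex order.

[FAQ]:[FVL] = 5/12

Set A = (0, 0), C = (1, 0), F = (0, 1), L = (2, 3); any affine frame gives the same invariant.
1. V is the midpoint of CL ⇒ V = (3/2, 3/2)
2. Q is the centroid of triangle VCA ⇒ Q = (5/6, 1/2)
2·[FAQ] = 5/6, 2·[FVL] = 2
[FAQ]:[FVL] = 5/6:2 = 5/12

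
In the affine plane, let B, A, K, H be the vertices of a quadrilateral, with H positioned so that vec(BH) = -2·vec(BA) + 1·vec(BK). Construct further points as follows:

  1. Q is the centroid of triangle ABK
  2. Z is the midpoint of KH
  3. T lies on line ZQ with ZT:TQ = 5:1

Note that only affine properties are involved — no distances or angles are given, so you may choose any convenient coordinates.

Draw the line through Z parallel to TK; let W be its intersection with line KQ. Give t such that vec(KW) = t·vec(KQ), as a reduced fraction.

t = -5

Choose coordinates B = (0, 0), A = (1, 0), K = (0, 1), H = (-2, 1).
1. Q is the centroid of triangle ABK ⇒ Q = (1/3, 1/3)
2. Z is the midpoint of KH ⇒ Z = (-1, 1)
3. T lies on line ZQ with ZT:TQ = 5:1 ⇒ T = (1/9, 4/9)
through Z parallel to TK: direction (-1/9, 5/9); meets KQ at W = (-5/3, 13/3)
W = K + t·(Q−K) with t = -5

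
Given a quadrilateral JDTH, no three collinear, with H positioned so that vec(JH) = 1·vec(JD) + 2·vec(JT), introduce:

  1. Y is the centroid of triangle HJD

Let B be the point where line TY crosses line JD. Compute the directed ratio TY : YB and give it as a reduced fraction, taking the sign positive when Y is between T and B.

Choose coordinates J = (0, 0), D = (1, 0), T = (0, 1), H = (1, 2).
1. Y is the centroid of triangle HJD ⇒ Y = (2/3, 2/3)
line TY meets JD at B = (2, 0)
Y = T + t·(B−T) with t = 1/3, so TY:YB = 1/3:2/3

TY:YB = 1/2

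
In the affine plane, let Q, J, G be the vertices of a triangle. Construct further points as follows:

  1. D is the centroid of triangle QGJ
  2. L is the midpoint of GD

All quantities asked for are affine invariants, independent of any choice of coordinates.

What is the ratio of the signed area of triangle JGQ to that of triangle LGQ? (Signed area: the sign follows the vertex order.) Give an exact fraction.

[JGQ]:[LGQ] = 6

Choose coordinates Q = (0, 0), J = (1, 0), G = (0, 1).
1. D is the centroid of triangle QGJ ⇒ D = (1/3, 1/3)
2. L is the midpoint of GD ⇒ L = (1/6, 2/3)
2·[JGQ] = 1, 2·[LGQ] = 1/6
[JGQ]:[LGQ] = 1:1/6 = 6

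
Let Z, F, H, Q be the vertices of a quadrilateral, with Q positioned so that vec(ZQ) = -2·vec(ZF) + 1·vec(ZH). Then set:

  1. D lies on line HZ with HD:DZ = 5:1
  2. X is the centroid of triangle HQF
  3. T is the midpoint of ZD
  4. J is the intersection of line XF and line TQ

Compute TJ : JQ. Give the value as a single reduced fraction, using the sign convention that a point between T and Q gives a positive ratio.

TJ:JQ = -5/6

Work in coordinates with Z = (0, 0), F = (1, 0), H = (0, 1), Q = (-2, 1).
1. D lies on line HZ with HD:DZ = 5:1 ⇒ D = (0, 1/6)
2. X is the centroid of triangle HQF ⇒ X = (-1/3, 2/3)
3. T is the midpoint of ZD ⇒ T = (0, 1/12)
4. J is the intersection of line XF and line TQ ⇒ J = (10, -9/2)
J = T + t·(Q−T) with t = -5, so TJ:JQ = t:(1−t) = -5:6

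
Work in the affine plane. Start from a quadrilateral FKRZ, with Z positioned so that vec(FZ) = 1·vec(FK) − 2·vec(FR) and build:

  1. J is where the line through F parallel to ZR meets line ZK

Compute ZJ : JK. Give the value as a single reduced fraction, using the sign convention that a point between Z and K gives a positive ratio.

ZJ:JK = -1/3

Set F = (0, 0), K = (1, 0), R = (0, 1), Z = (1, -2); any affine frame gives the same invariant.
1. J is where the line through F parallel to ZR meets line ZK ⇒ J = (1, -3)
J = Z + t·(K−Z) with t = -1/2, so ZJ:JK = t:(1−t) = -1/2:3/2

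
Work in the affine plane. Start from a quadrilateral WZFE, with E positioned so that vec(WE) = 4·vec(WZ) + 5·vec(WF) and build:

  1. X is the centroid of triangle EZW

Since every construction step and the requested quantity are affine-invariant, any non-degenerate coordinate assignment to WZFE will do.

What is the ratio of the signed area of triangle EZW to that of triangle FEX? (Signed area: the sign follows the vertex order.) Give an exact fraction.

[EZW]:[FEX] = 5/4

Set W = (0, 0), Z = (1, 0), F = (0, 1), E = (4, 5); any affine frame gives the same invariant.
1. X is the centroid of triangle EZW ⇒ X = (5/3, 5/3)
2·[EZW] = -5, 2·[FEX] = -4
[EZW]:[FEX] = -5:-4 = 5/4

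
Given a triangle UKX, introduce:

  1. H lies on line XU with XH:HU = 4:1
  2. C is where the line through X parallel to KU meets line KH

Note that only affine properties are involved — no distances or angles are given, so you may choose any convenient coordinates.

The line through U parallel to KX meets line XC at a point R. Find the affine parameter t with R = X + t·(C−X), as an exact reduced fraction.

t = 1/4

Assign U = (0, 0), K = (1, 0), X = (0, 1) — the answer is frame-independent, so this choice is without loss of generality.
1. H lies on line XU with XH:HU = 4:1 ⇒ H = (0, 1/5)
2. C is where the line through X parallel to KU meets line KH ⇒ C = (-4, 1)
through U parallel to KX: direction (-1, 1); meets XC at R = (-1, 1)
R = X + t·(C−X) with t = 1/4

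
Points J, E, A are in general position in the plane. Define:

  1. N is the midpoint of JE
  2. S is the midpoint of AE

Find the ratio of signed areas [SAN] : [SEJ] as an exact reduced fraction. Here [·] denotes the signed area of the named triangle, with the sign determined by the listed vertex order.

[SAN]:[SEJ] = -1/2

Assign J = (0, 0), E = (1, 0), A = (0, 1) — the answer is frame-independent, so this choice is without loss of generality.
1. N is the midpoint of JE ⇒ N = (1/2, 0)
2. S is the midpoint of AE ⇒ S = (1/2, 1/2)
2·[SAN] = 1/4, 2·[SEJ] = -1/2
[SAN]:[SEJ] = 1/4:-1/2 = -1/2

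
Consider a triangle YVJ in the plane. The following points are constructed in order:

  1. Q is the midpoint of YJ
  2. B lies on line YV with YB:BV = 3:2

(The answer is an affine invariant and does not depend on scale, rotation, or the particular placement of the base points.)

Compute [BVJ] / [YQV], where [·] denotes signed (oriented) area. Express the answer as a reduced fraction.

[BVJ]:[YQV] = -4/5

Work in coordinates with Y = (0, 0), V = (1, 0), J = (0, 1).
1. Q is the midpoint of YJ ⇒ Q = (0, 1/2)
2. B lies on line YV with YB:BV = 3:2 ⇒ B = (3/5, 0)
2·[BVJ] = 2/5, 2·[YQV] = -1/2
[BVJ]:[YQV] = 2/5:-1/2 = -4/5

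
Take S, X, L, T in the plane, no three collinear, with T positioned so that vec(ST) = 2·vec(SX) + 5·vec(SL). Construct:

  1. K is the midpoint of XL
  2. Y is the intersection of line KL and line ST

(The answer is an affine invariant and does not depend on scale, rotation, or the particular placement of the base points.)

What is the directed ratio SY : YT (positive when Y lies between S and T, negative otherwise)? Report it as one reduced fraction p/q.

Choose coordinates S = (0, 0), X = (1, 0), L = (0, 1), T = (2, 5).
1. K is the midpoint of XL ⇒ K = (1/2, 1/2)
2. Y is the intersection of line KL and line ST ⇒ Y = (2/7, 5/7)
Y = S + t·(T−S) with t = 1/7, so SY:YT = t:(1−t) = 1/7:6/7

SY:YT = 1/6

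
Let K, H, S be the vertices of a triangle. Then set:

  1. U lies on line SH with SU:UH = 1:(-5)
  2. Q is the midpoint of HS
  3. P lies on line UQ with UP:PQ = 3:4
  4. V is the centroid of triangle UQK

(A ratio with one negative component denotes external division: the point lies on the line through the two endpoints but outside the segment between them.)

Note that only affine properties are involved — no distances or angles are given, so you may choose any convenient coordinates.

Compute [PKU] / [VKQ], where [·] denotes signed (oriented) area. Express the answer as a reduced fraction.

[PKU]:[VKQ] = -9/7

Set K = (0, 0), H = (1, 0), S = (0, 1); any affine frame gives the same invariant.
1. U lies on line SH with SU:UH = 1:(-5) ⇒ U = (-1/4, 5/4)
2. Q is the midpoint of HS ⇒ Q = (1/2, 1/2)
3. P lies on line UQ with UP:PQ = 3:4 ⇒ P = (1/14, 13/14)
4. V is the centroid of triangle UQK ⇒ V = (1/12, 7/12)
2·[PKU] = -9/28, 2·[VKQ] = 1/4
[PKU]:[VKQ] = -9/28:1/4 = -9/7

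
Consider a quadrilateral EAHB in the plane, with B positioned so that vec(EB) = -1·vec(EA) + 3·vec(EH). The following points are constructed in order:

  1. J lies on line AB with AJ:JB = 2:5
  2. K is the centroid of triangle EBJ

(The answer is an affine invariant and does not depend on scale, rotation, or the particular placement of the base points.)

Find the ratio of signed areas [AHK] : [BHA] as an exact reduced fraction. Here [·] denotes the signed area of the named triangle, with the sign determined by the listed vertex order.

[AHK]:[BHA] = -2/21

Work in coordinates with E = (0, 0), A = (1, 0), H = (0, 1), B = (-1, 3).
1. J lies on line AB with AJ:JB = 2:5 ⇒ J = (3/7, 6/7)
2. K is the centroid of triangle EBJ ⇒ K = (-4/21, 9/7)
2·[AHK] = -2/21, 2·[BHA] = 1
[AHK]:[BHA] = -2/21:1 = -2/21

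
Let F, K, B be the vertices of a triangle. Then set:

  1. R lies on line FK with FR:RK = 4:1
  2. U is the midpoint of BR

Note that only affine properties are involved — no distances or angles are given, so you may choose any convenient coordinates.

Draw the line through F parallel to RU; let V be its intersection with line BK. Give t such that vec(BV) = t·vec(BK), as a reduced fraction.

Choose coordinates F = (0, 0), K = (1, 0), B = (0, 1).
1. R lies on line FK with FR:RK = 4:1 ⇒ R = (4/5, 0)
2. U is the midpoint of BR ⇒ U = (2/5, 1/2)
through F parallel to RU: direction (-2/5, 1/2); meets BK at V = (-4, 5)
V = B + t·(K−B) with t = -4

t = -4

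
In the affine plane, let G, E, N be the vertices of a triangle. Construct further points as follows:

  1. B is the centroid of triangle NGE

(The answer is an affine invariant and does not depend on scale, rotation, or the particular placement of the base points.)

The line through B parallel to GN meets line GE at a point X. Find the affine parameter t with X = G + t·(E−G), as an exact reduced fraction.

t = 1/3

Assign G = (0, 0), E = (1, 0), N = (0, 1) — the answer is frame-independent, so this choice is without loss of generality.
1. B is the centroid of triangle NGE ⇒ B = (1/3, 1/3)
through B parallel to GN: direction (0, 1); meets GE at X = (1/3, 0)
X = G + t·(E−G) with t = 1/3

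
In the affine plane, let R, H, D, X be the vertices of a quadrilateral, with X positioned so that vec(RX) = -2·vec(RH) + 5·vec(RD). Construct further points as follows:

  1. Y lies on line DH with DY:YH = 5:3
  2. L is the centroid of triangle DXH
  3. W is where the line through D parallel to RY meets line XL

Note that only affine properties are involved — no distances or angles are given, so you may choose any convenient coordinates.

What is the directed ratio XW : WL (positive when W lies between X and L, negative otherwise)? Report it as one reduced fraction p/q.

Work in coordinates with R = (0, 0), H = (1, 0), D = (0, 1), X = (-2, 5).
1. Y lies on line DH with DY:YH = 5:3 ⇒ Y = (5/8, 3/8)
2. L is the centroid of triangle DXH ⇒ L = (-1/3, 2)
3. W is where the line through D parallel to RY meets line XL ⇒ W = (1/6, 11/10)
W = X + t·(L−X) with t = 13/10, so XW:WL = t:(1−t) = 13/10:-3/10

XW:WL = -13/3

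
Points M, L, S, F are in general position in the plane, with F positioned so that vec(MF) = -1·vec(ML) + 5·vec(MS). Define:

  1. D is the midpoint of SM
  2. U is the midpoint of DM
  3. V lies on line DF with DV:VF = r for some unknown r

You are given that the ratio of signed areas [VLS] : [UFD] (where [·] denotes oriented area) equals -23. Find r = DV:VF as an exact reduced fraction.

Work in coordinates with M = (0, 0), L = (1, 0), S = (0, 1), F = (-1, 5).
1. D is the midpoint of SM ⇒ D = (0, 1/2)
2. U is the midpoint of DM ⇒ U = (0, 1/4)
3. With DV:VF = r, write λ = r/(r+1) so V = D + λ·(F−D); V is affine-linear in λ
Every point depending on V is an affine combination of V and λ-independent points, so each such coordinate is linear in λ; the λ² term in each signed area is a multiple of (F−D)×(F−D) = 0, so 2·[VLS] and 2·[UFD] are each linear in λ. Evaluating at λ=0 and λ=1:
  2·[VLS] = -7/2·λ + 1/2,   2·[UFD] = -1/4
So [VLS]:[UFD] = (-7/2·λ + 1/2) / (-1/4). Setting this equal to -23:
  -7/2·λ + 1/2 = -23·(-1/4)  ⇒  λ = -3/2
Then r = λ/(1−λ) = (-3/2)/(5/2) = -3/5. Check: with r = -3/5, V = (3/2, -25/4) and [VLS]:[UFD] = -23 as required.

r = -3/5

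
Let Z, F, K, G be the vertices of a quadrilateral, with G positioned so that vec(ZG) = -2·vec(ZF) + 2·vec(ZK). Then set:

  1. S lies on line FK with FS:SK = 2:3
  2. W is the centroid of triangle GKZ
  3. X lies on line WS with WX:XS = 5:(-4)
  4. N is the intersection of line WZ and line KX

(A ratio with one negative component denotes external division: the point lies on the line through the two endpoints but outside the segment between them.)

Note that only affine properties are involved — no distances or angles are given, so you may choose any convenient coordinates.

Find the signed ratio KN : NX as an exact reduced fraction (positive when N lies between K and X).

Assign Z = (0, 0), F = (1, 0), K = (0, 1), G = (-2, 2) — the answer is frame-independent, so this choice is without loss of generality.
1. S lies on line FK with FS:SK = 2:3 ⇒ S = (3/5, 2/5)
2. W is the centroid of triangle GKZ ⇒ W = (-2/3, 1)
3. X lies on line WS with WX:XS = 5:(-4) ⇒ X = (17/3, -2)
4. N is the intersection of line WZ and line KX ⇒ N = (-34/33, 17/11)
N = K + t·(X−K) with t = -2/11, so KN:NX = t:(1−t) = -2/11:13/11

KN:NX = -2/13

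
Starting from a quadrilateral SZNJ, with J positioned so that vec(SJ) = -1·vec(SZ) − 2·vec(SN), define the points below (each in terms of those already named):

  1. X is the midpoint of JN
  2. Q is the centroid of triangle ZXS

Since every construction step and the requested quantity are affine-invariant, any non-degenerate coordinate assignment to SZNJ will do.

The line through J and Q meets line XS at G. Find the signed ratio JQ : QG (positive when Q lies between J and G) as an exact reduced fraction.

JQ:QG = 2

Choose coordinates S = (0, 0), Z = (1, 0), N = (0, 1), J = (-1, -2).
1. X is the midpoint of JN ⇒ X = (-1/2, -1/2)
2. Q is the centroid of triangle ZXS ⇒ Q = (1/6, -1/6)
line JQ meets XS at G = (3/4, 3/4)
Q = J + t·(G−J) with t = 2/3, so JQ:QG = 2/3:1/3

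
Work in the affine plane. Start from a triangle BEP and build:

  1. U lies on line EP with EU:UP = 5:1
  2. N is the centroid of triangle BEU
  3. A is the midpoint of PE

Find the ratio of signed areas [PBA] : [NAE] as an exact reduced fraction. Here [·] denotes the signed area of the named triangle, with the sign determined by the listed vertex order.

Set B = (0, 0), E = (1, 0), P = (0, 1); any affine frame gives the same invariant.
1. U lies on line EP with EU:UP = 5:1 ⇒ U = (1/6, 5/6)
2. N is the centroid of triangle BEU ⇒ N = (7/18, 5/18)
3. A is the midpoint of PE ⇒ A = (1/2, 1/2)
2·[PBA] = 1/2, 2·[NAE] = -1/6
[PBA]:[NAE] = 1/2:-1/6 = -3

[PBA]:[NAE] = -3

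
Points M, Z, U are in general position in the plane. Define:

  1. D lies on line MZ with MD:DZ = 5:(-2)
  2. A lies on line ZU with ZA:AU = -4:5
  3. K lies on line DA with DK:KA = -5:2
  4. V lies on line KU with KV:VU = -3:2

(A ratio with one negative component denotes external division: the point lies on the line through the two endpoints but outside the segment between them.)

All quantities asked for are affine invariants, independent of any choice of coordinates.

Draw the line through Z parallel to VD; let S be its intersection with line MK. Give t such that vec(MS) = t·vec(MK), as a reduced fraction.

Choose coordinates M = (0, 0), Z = (1, 0), U = (0, 1).
1. D lies on line MZ with MD:DZ = 5:(-2) ⇒ D = (5/3, 0)
2. A lies on line ZU with ZA:AU = -4:5 ⇒ A = (5, -4)
3. K lies on line DA with DK:KA = -5:2 ⇒ K = (65/9, -20/3)
4. V lies on line KU with KV:VU = -3:2 ⇒ V = (-130/9, 49/3)
through Z parallel to VD: direction (145/9, -49/3); meets MK at S = (637/57, -196/19)
S = M + t·(K−M) with t = 147/95

t = 147/95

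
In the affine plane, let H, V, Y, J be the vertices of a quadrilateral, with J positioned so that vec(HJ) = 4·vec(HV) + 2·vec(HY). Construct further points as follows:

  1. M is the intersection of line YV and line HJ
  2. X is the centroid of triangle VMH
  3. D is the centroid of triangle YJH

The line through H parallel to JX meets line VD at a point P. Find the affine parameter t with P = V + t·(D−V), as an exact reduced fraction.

t = 51/76

Set H = (0, 0), V = (1, 0), Y = (0, 1), J = (4, 2); any affine frame gives the same invariant.
1. M is the intersection of line YV and line HJ ⇒ M = (2/3, 1/3)
2. X is the centroid of triangle VMH ⇒ X = (5/9, 1/9)
3. D is the centroid of triangle YJH ⇒ D = (4/3, 1)
through H parallel to JX: direction (-31/9, -17/9); meets VD at P = (93/76, 51/76)
P = V + t·(D−V) with t = 51/76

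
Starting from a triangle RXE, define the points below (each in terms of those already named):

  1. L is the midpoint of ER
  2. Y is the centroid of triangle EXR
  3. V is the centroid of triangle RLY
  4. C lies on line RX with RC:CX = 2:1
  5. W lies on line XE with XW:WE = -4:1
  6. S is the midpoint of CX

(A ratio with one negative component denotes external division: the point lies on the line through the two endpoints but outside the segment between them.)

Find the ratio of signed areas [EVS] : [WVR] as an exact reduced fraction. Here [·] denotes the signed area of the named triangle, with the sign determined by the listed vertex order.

Assign R = (0, 0), X = (1, 0), E = (0, 1) — the answer is frame-independent, so this choice is without loss of generality.
1. L is the midpoint of ER ⇒ L = (0, 1/2)
2. Y is the centroid of triangle EXR ⇒ Y = (1/3, 1/3)
3. V is the centroid of triangle RLY ⇒ V = (1/9, 5/18)
4. C lies on line RX with RC:CX = 2:1 ⇒ C = (2/3, 0)
5. W lies on line XE with XW:WE = -4:1 ⇒ W = (-1/3, 4/3)
6. S is the midpoint of CX ⇒ S = (5/6, 0)
2·[EVS] = 53/108, 2·[WVR] = -13/54
[EVS]:[WVR] = 53/108:-13/54 = -53/26

[EVS]:[WVR] = -53/26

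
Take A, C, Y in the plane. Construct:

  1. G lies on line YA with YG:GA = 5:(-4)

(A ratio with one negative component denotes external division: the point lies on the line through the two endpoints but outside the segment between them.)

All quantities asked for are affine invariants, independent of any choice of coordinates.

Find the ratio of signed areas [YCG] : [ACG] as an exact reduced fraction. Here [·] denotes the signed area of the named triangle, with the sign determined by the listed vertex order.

Set A = (0, 0), C = (1, 0), Y = (0, 1); any affine frame gives the same invariant.
1. G lies on line YA with YG:GA = 5:(-4) ⇒ G = (0, -4)
2·[YCG] = -5, 2·[ACG] = -4
[YCG]:[ACG] = -5:-4 = 5/4

[YCG]:[ACG] = 5/4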